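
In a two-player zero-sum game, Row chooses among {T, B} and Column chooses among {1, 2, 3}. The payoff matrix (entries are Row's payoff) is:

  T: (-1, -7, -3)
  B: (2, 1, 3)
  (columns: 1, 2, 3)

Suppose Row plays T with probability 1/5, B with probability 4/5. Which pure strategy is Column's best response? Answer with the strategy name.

2

If Column plays 1, Row's expected payoff is (1/5)·(-1) + (4/5)·2 = 7/5.
If Column plays 2, Row's expected payoff is (1/5)·(-7) + (4/5)·1 = -3/5.
If Column plays 3, Row's expected payoff is (1/5)·(-3) + (4/5)·3 = 9/5.
Column minimizes Row's payoff; the smallest is -3/5, so the best response is 2.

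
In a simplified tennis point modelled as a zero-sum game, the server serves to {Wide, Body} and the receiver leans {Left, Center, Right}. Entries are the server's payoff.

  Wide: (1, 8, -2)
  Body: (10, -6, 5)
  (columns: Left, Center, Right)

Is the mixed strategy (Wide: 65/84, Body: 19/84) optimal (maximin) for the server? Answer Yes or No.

Against Left this mix gives (65/84)·1 + (19/84)·10 = 85/28.
Against Center this mix gives (65/84)·8 + (19/84)·(-6) = 29/6.
Against Right this mix gives (65/84)·(-2) + (19/84)·5 = -5/12.
The receiver will play Right, holding the server to -5/12. Shifting weight toward the row that does better against Right would raise this floor (the equalizing mix achieves 4/3 against both Right and Center), so the proposed strategy is not optimal.

No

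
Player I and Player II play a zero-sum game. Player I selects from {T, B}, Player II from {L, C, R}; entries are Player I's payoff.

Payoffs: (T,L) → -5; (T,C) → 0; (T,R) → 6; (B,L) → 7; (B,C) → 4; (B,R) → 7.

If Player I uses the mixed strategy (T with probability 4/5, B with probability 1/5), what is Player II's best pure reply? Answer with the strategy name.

L

If Player II plays L, Player I's expected payoff is (4/5)·(-5) + (1/5)·7 = -13/5.
If Player II plays C, Player I's expected payoff is (4/5)·0 + (1/5)·4 = 4/5.
If Player II plays R, Player I's expected payoff is (4/5)·6 + (1/5)·7 = 31/5.
Player II minimizes Player I's payoff; the smallest is -13/5, so the best response is L.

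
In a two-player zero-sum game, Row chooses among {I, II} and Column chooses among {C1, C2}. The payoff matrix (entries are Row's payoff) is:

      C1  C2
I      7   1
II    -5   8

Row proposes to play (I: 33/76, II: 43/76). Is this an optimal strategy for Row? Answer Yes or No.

No

Against C1 this mix gives (33/76)·7 + (43/76)·(-5) = 4/19.
Against C2 this mix gives (33/76)·1 + (43/76)·8 = 377/76.
Column will play C1, holding Row to 4/19. Shifting weight toward the row that does better against C1 would raise this floor (the equalizing mix achieves 61/19 against both C1 and C2), so the proposed strategy is not optimal.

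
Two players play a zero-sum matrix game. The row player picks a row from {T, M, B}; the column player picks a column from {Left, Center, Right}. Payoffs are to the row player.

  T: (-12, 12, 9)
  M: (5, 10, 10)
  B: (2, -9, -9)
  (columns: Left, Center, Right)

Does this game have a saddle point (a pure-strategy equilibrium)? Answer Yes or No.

Row minima: T → -12, M → 5, B → -9; maximin = 5.
Column maxima: Left → 5, Center → 12, Right → 10; minimax = 5.
maximin = minimax = 5, so a saddle point exists.

Yes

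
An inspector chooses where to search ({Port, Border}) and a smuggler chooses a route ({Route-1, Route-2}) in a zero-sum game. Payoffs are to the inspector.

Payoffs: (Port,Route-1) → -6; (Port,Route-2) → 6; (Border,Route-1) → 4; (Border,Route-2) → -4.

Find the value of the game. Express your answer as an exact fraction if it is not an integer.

0

Row minima: Port → -6, Border → -4; maximin = -4.
Column maxima: Route-1 → 4, Route-2 → 6; minimax = 4.
-4 ≠ 4, so there is no saddle point; optimal play is mixed.
Let the inspector play Port with probability p. Expected payoff against Route-1: (-6)p + 4(1−p) = −10p + 4; against Route-2: 6p + (-4)(1−p) = 10p − 4.
Setting these equal: −10p + 4 = 10p − 4 ⇒ −20p = -8 ⇒ p = 2/5, and the value is (-10)·(2/5) + 4 = 0.
For the smuggler: with q = P(Route-1), equating Port's and Border's payoffs gives −12q + 6 = 8q − 4 ⇒ q = 1/2.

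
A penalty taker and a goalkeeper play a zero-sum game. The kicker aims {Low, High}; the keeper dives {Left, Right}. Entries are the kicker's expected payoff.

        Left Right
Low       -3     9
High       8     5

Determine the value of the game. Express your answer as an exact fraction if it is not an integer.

Row minima: Low → -3, High → 5; maximin = 5.
Column maxima: Left → 8, Right → 9; minimax = 8.
5 ≠ 8, so there is no saddle point; optimal play is mixed.
Let the kicker play Low with probability p. Expected payoff against Left: (-3)p + 8(1−p) = −11p + 8; against Right: 9p + 5(1−p) = 4p + 5.
Setting these equal: −11p + 8 = 4p + 5 ⇒ −15p = -3 ⇒ p = 1/5, and the value is (-11)·(1/5) + 8 = 29/5.
For the keeper: with q = P(Left), equating Low's and High's payoffs gives −12q + 9 = 3q + 5 ⇒ q = 4/15.

29/5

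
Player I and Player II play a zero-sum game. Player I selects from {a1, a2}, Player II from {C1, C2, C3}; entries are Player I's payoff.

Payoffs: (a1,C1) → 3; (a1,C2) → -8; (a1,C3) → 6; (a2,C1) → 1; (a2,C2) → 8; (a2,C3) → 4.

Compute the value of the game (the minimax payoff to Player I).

16/9

Row minima: a1 → -8, a2 → 1; maximin = 1.
Column maxima: C1 → 3, C2 → 8, C3 → 6; minimax = 3.
1 ≠ 3, so there is no saddle point; optimal play is mixed.
C3 is strictly dominated by C1 (it gives Player I strictly more in every row), so Player II never plays it.
On the remaining 2×2 (a1, a2 vs C1, C2):
Let Player I play a1 with probability p. Expected payoff against C1: 3p + 1(1−p) = 2p + 1; against C2: (-8)p + 8(1−p) = −16p + 8.
Setting these equal: 2p + 1 = −16p + 8 ⇒ 18p = 7 ⇒ p = 7/18, and the value is (2)·(7/18) + 1 = 16/9.
For Player II: with q = P(C1), equating a1's and a2's payoffs gives 11q − 8 = −7q + 8 ⇒ q = 8/9.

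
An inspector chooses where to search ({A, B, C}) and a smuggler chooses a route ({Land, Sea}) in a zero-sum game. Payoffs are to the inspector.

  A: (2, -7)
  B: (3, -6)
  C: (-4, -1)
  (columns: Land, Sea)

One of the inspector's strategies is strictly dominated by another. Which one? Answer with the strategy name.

B gives a strictly higher payoff than A against every column: 3 > 2, -6 > -7.
So A is strictly dominated and the inspector never plays it.

A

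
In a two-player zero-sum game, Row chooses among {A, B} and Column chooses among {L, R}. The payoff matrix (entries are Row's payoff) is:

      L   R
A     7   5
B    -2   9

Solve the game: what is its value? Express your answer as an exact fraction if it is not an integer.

73/13

Row minima: A → 5, B → -2; maximin = 5.
Column maxima: L → 7, R → 9; minimax = 7.
5 ≠ 7, so there is no saddle point; optimal play is mixed.
Let Row play A with probability p. Expected payoff against L: 7p + (-2)(1−p) = 9p − 2; against R: 5p + 9(1−p) = −4p + 9.
Setting these equal: 9p − 2 = −4p + 9 ⇒ 13p = 11 ⇒ p = 11/13, and the value is (9)·(11/13) − 2 = 73/13.
For Column: with q = P(L), equating A's and B's payoffs gives 2q + 5 = −11q + 9 ⇒ q = 4/13.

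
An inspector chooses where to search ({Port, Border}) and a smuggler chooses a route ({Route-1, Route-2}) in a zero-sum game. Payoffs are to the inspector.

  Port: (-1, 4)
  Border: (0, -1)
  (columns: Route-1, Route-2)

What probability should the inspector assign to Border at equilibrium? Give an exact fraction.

Row minima: Port → -1, Border → -1; maximin = -1.
Column maxima: Route-1 → 0, Route-2 → 4; minimax = 0.
-1 ≠ 0, so there is no saddle point; optimal play is mixed.
Let the inspector play Port with probability p. Expected payoff against Route-1: (-1)p + 0(1−p) = −p; against Route-2: 4p + (-1)(1−p) = 5p − 1.
Setting these equal: −p = 5p − 1 ⇒ −6p = -1 ⇒ p = 1/6, and the value is (-1)·(1/6) = -1/6.
For the smuggler: with q = P(Route-1), equating Port's and Border's payoffs gives −5q + 4 = q − 1 ⇒ q = 5/6.

5/6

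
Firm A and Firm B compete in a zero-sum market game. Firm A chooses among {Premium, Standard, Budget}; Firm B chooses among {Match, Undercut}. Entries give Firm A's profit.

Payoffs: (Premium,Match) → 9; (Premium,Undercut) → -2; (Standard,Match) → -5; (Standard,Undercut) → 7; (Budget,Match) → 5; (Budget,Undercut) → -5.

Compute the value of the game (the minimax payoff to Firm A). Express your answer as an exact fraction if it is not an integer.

53/23

Row minima: Premium → -2, Standard → -5, Budget → -5; maximin = -2.
Column maxima: Match → 9, Undercut → 7; minimax = 7.
-2 ≠ 7, so there is no saddle point; optimal play is mixed.
Budget is strictly dominated by Premium, so Firm A never plays it.
On the remaining 2×2 (Premium, Standard vs Match, Undercut):
Let Firm A play Premium with probability p. Expected payoff against Match: 9p + (-5)(1−p) = 14p − 5; against Undercut: (-2)p + 7(1−p) = −9p + 7.
Setting these equal: 14p − 5 = −9p + 7 ⇒ 23p = 12 ⇒ p = 12/23, and the value is (14)·(12/23) − 5 = 53/23.
For Firm B: with q = P(Match), equating Premium's and Standard's payoffs gives 11q − 2 = −12q + 7 ⇒ q = 9/23.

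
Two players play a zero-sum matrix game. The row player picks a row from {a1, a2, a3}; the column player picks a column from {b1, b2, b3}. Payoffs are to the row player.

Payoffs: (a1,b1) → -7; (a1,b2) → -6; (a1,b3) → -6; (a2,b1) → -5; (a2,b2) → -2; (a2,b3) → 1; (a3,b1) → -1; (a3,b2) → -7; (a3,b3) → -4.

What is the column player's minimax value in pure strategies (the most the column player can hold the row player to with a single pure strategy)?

-2

Column maxima: b1 → -1, b2 → -2, b3 → 1.
The smallest of these is -2.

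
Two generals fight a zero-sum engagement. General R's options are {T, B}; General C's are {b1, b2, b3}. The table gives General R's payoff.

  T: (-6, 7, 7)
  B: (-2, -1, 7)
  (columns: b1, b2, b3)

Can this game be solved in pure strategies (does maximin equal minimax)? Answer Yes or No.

Yes

Row minima: T → -6, B → -2; maximin = -2.
Column maxima: b1 → -2, b2 → 7, b3 → 7; minimax = -2.
maximin = minimax = -2, so a saddle point exists.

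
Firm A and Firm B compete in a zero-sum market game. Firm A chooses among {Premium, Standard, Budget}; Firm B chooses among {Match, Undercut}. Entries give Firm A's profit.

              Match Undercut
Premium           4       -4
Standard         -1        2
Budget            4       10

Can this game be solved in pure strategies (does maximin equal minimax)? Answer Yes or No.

Yes

Row minima: Premium → -4, Standard → -1, Budget → 4; maximin = 4.
Column maxima: Match → 4, Undercut → 10; minimax = 4.
maximin = minimax = 4, so a saddle point exists.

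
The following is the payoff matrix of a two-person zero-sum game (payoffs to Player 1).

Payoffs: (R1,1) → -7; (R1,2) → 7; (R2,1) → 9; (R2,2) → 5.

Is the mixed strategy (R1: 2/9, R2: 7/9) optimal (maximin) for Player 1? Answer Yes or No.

Yes

Against 1 this mix gives (2/9)·(-7) + (7/9)·9 = 49/9.
Against 2 this mix gives (2/9)·7 + (7/9)·5 = 49/9.
All of Player 2's active replies (1, 2) yield 49/9, and no column does worse for Player 1. The mix makes Player 2 indifferent and guarantees 49/9, so it is optimal.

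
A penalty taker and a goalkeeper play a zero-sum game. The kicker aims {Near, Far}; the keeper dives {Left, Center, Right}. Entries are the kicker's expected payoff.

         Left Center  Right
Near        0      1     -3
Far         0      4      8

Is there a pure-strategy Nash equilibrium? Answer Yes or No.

Yes

Row minima: Near → -3, Far → 0; maximin = 0.
Column maxima: Left → 0, Center → 4, Right → 8; minimax = 0.
maximin = minimax = 0, so a saddle point exists.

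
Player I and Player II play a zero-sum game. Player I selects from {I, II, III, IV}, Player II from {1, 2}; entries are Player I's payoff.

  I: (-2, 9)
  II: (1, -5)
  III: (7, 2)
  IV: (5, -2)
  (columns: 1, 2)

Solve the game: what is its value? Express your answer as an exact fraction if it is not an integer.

67/16

Row minima: I → -2, II → -5, III → 2, IV → -2; maximin = 2.
Column maxima: 1 → 7, 2 → 9; minimax = 7.
2 ≠ 7, so there is no saddle point; optimal play is mixed.
II is strictly dominated by III, so Player I never plays it.
IV is strictly dominated by III, so Player I never plays it.
On the remaining 2×2 (I, III vs 1, 2):
Let Player I play I with probability p. Expected payoff against 1: (-2)p + 7(1−p) = −9p + 7; against 2: 9p + 2(1−p) = 7p + 2.
Setting these equal: −9p + 7 = 7p + 2 ⇒ −16p = -5 ⇒ p = 5/16, and the value is (-9)·(5/16) + 7 = 67/16.
For Player II: with q = P(1), equating I's and III's payoffs gives −11q + 9 = 5q + 2 ⇒ q = 7/16.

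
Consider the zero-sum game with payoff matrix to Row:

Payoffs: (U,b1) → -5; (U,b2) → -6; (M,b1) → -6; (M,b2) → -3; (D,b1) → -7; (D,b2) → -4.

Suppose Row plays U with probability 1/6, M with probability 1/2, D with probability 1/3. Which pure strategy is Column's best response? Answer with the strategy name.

b1

If Column plays b1, Row's expected payoff is (1/6)·(-5) + (1/2)·(-6) + (1/3)·(-7) = -37/6.
If Column plays b2, Row's expected payoff is (1/6)·(-6) + (1/2)·(-3) + (1/3)·(-4) = -23/6.
Column minimizes Row's payoff; the smallest is -37/6, so the best response is b1.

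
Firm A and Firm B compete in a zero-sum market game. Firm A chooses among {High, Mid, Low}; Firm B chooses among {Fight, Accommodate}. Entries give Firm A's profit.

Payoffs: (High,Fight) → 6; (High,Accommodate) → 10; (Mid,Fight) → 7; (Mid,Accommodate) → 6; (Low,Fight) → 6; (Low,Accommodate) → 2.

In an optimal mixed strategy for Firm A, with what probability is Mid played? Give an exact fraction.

Row minima: High → 6, Mid → 6, Low → 2; maximin = 6.
Column maxima: Fight → 7, Accommodate → 10; minimax = 7.
6 ≠ 7, so there is no saddle point; optimal play is mixed.
Low is strictly dominated by Mid, so Firm A never plays it.
On the remaining 2×2 (High, Mid vs Fight, Accommodate):
Let Firm A play High with probability p. Expected payoff against Fight: 6p + 7(1−p) = −p + 7; against Accommodate: 10p + 6(1−p) = 4p + 6.
Setting these equal: −p + 7 = 4p + 6 ⇒ −5p = -1 ⇒ p = 1/5, and the value is (-1)·(1/5) + 7 = 34/5.
For Firm B: with q = P(Fight), equating High's and Mid's payoffs gives −4q + 10 = q + 6 ⇒ q = 4/5.

4/5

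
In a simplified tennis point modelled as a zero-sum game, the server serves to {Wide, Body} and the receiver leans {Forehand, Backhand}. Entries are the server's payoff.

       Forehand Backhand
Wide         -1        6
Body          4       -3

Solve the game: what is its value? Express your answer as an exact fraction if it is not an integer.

Row minima: Wide → -1, Body → -3; maximin = -1.
Column maxima: Forehand → 4, Backhand → 6; minimax = 4.
-1 ≠ 4, so there is no saddle point; optimal play is mixed.
Let the server play Wide with probability p. Expected payoff against Forehand: (-1)p + 4(1−p) = −5p + 4; against Backhand: 6p + (-3)(1−p) = 9p − 3.
Setting these equal: −5p + 4 = 9p − 3 ⇒ −14p = -7 ⇒ p = 1/2, and the value is (-5)·(1/2) + 4 = 3/2.
For the receiver: with q = P(Forehand), equating Wide's and Body's payoffs gives −7q + 6 = 7q − 3 ⇒ q = 9/14.

3/2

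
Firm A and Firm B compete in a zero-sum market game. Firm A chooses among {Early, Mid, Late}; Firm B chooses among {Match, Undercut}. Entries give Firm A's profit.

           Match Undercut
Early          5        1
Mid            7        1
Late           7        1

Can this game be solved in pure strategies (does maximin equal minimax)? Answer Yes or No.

Yes

Row minima: Early → 1, Mid → 1, Late → 1; maximin = 1.
Column maxima: Match → 7, Undercut → 1; minimax = 1.
maximin = minimax = 1, so a saddle point exists.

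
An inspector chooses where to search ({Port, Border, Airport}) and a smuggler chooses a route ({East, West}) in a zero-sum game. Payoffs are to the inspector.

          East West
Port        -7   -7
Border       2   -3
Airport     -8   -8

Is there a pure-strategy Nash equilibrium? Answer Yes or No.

Row minima: Port → -7, Border → -3, Airport → -8; maximin = -3.
Column maxima: East → 2, West → -3; minimax = -3.
maximin = minimax = -3, so a saddle point exists.

Yes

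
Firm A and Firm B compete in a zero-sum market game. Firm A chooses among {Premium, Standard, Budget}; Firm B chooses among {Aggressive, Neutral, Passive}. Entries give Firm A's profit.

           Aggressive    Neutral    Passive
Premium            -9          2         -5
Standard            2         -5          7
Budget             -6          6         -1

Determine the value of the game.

Row minima: Premium → -9, Standard → -5, Budget → -6; maximin = -5.
Column maxima: Aggressive → 2, Neutral → 6, Passive → 7; minimax = 2.
-5 ≠ 2, so there is no saddle point; optimal play is mixed.
Premium is strictly dominated by Budget, so Firm A never plays it.
Passive is strictly dominated by Aggressive (it gives Firm A strictly more in every row), so Firm B never plays it.
On the remaining 2×2 (Standard, Budget vs Aggressive, Neutral):
Let Firm A play Standard with probability p. Expected payoff against Aggressive: 2p + (-6)(1−p) = 8p − 6; against Neutral: (-5)p + 6(1−p) = −11p + 6.
Setting these equal: 8p − 6 = −11p + 6 ⇒ 19p = 12 ⇒ p = 12/19, and the value is (8)·(12/19) − 6 = -18/19.
For Firm B: with q = P(Aggressive), equating Standard's and Budget's payoffs gives 7q − 5 = −12q + 6 ⇒ q = 11/19.

-18/19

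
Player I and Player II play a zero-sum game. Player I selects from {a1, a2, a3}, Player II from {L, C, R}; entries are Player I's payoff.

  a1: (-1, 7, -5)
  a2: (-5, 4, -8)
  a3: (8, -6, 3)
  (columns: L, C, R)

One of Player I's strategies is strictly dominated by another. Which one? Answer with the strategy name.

a2

a1 gives a strictly higher payoff than a2 against every column: -1 > -5, 7 > 4, -5 > -8.
So a2 is strictly dominated and Player I never plays it.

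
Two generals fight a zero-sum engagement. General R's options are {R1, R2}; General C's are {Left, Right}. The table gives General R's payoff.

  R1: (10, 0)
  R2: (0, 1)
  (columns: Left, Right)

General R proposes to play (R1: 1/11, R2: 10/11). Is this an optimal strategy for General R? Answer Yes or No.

Yes

Against Left this mix gives (1/11)·10 + (10/11)·0 = 10/11.
Against Right this mix gives (1/11)·0 + (10/11)·1 = 10/11.
All of General C's active replies (Left, Right) yield 10/11, and no column does worse for General R. The mix makes General C indifferent and guarantees 10/11, so it is optimal.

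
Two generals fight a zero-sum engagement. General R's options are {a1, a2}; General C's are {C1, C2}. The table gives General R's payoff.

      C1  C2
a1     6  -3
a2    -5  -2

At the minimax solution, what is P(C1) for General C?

Row minima: a1 → -3, a2 → -5; maximin = -3.
Column maxima: C1 → 6, C2 → -2; minimax = -2.
-3 ≠ -2, so there is no saddle point; optimal play is mixed.
Let General R play a1 with probability p. Expected payoff against C1: 6p + (-5)(1−p) = 11p − 5; against C2: (-3)p + (-2)(1−p) = −p − 2.
Setting these equal: 11p − 5 = −p − 2 ⇒ 12p = 3 ⇒ p = 1/4, and the value is (11)·(1/4) − 5 = -9/4.
For General C: with q = P(C1), equating a1's and a2's payoffs gives 9q − 3 = −3q − 2 ⇒ q = 1/12.

1/12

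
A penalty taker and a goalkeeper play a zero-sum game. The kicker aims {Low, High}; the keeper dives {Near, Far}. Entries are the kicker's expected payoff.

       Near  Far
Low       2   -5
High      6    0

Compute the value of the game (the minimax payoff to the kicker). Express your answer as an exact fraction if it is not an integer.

Row minima: Low → -5, High → 0; maximin = 0.
Column maxima: Near → 6, Far → 0; minimax = 0.
Since maximin = minimax = 0, there is a saddle point and the value is 0.

0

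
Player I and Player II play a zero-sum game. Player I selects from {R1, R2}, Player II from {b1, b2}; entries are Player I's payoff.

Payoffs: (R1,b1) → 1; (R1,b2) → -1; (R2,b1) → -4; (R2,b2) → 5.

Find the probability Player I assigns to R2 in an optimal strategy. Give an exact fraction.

Row minima: R1 → -1, R2 → -4; maximin = -1.
Column maxima: b1 → 1, b2 → 5; minimax = 1.
-1 ≠ 1, so there is no saddle point; optimal play is mixed.
Let Player I play R1 with probability p. Expected payoff against b1: 1p + (-4)(1−p) = 5p − 4; against b2: (-1)p + 5(1−p) = −6p + 5.
Setting these equal: 5p − 4 = −6p + 5 ⇒ 11p = 9 ⇒ p = 9/11, and the value is (5)·(9/11) − 4 = 1/11.
For Player II: with q = P(b1), equating R1's and R2's payoffs gives 2q − 1 = −9q + 5 ⇒ q = 6/11.

2/11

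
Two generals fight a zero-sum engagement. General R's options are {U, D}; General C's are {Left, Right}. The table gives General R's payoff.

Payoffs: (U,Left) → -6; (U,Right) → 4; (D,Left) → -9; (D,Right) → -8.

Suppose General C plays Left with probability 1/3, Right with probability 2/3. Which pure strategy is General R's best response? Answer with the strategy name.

Expected payoff of U: (1/3)·(-6) + (2/3)·4 = 2/3.
Expected payoff of D: (1/3)·(-9) + (2/3)·(-8) = -25/3.
The largest is 2/3, so General R's best response is U.

U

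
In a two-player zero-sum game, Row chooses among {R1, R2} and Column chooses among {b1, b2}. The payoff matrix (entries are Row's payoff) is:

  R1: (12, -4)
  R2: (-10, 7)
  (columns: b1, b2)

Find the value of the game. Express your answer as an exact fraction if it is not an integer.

4/3

Row minima: R1 → -4, R2 → -10; maximin = -4.
Column maxima: b1 → 12, b2 → 7; minimax = 7.
-4 ≠ 7, so there is no saddle point; optimal play is mixed.
Let Row play R1 with probability p. Expected payoff against b1: 12p + (-10)(1−p) = 22p − 10; against b2: (-4)p + 7(1−p) = −11p + 7.
Setting these equal: 22p − 10 = −11p + 7 ⇒ 33p = 17 ⇒ p = 17/33, and the value is (22)·(17/33) − 10 = 4/3.
For Column: with q = P(b1), equating R1's and R2's payoffs gives 16q − 4 = −17q + 7 ⇒ q = 1/3.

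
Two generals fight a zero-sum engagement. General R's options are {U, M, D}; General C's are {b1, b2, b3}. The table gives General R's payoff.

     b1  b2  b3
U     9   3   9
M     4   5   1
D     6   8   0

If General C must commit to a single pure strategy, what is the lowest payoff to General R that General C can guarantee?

8

Column maxima: b1 → 9, b2 → 8, b3 → 9.
The smallest of these is 8.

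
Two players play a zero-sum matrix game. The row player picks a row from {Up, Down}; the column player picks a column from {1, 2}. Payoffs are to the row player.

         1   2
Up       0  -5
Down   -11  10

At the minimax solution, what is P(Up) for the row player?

21/26

Row minima: Up → -5, Down → -11; maximin = -5.
Column maxima: 1 → 0, 2 → 10; minimax = 0.
-5 ≠ 0, so there is no saddle point; optimal play is mixed.
Let the row player play Up with probability p. Expected payoff against 1: 0p + (-11)(1−p) = 11p − 11; against 2: (-5)p + 10(1−p) = −15p + 10.
Setting these equal: 11p − 11 = −15p + 10 ⇒ 26p = 21 ⇒ p = 21/26, and the value is (11)·(21/26) − 11 = -55/26.
For the column player: with q = P(1), equating Up's and Down's payoffs gives 5q − 5 = −21q + 10 ⇒ q = 15/26.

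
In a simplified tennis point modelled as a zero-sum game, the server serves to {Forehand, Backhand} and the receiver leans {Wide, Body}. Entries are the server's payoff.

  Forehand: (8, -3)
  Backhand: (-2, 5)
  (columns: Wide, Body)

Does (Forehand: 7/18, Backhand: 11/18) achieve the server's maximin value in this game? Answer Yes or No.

Against Wide this mix gives (7/18)·8 + (11/18)·(-2) = 17/9.
Against Body this mix gives (7/18)·(-3) + (11/18)·5 = 17/9.
All of the receiver's active replies (Wide, Body) yield 17/9, and no column does worse for the server. The mix makes the receiver indifferent and guarantees 17/9, so it is optimal.

Yes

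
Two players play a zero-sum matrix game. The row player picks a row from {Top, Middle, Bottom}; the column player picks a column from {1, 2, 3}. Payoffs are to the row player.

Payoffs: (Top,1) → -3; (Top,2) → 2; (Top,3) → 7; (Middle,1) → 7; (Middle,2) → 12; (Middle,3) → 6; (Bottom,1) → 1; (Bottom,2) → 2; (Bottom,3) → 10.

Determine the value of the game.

32/5

Row minima: Top → -3, Middle → 6, Bottom → 1; maximin = 6.
Column maxima: 1 → 7, 2 → 12, 3 → 10; minimax = 7.
6 ≠ 7, so there is no saddle point; optimal play is mixed.
2 is strictly dominated by 1 (it gives the row player strictly more in every row), so the column player never plays it.
With 2 eliminated, Top is strictly dominated by Bottom (Bottom gives the row player strictly more in every remaining column), so the row player never plays it.
On the remaining 2×2 (Middle, Bottom vs 1, 3):
Let the row player play Middle with probability p. Expected payoff against 1: 7p + 1(1−p) = 6p + 1; against 3: 6p + 10(1−p) = −4p + 10.
Setting these equal: 6p + 1 = −4p + 10 ⇒ 10p = 9 ⇒ p = 9/10, and the value is (6)·(9/10) + 1 = 32/5.
For the column player: with q = P(1), equating Middle's and Bottom's payoffs gives q + 6 = −9q + 10 ⇒ q = 2/5.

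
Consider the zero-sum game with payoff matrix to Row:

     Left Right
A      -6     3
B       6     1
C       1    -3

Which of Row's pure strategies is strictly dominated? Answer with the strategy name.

C

B gives a strictly higher payoff than C against every column: 6 > 1, 1 > -3.
So C is strictly dominated and Row never plays it.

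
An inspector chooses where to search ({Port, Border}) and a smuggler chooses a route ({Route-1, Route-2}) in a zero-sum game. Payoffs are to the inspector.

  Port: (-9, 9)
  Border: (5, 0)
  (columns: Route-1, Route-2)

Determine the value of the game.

Row minima: Port → -9, Border → 0; maximin = 0.
Column maxima: Route-1 → 5, Route-2 → 9; minimax = 5.
0 ≠ 5, so there is no saddle point; optimal play is mixed.
Let the inspector play Port with probability p. Expected payoff against Route-1: (-9)p + 5(1−p) = −14p + 5; against Route-2: 9p + 0(1−p) = 9p.
Setting these equal: −14p + 5 = 9p ⇒ −23p = -5 ⇒ p = 5/23, and the value is (-14)·(5/23) + 5 = 45/23.
For the smuggler: with q = P(Route-1), equating Port's and Border's payoffs gives −18q + 9 = 5q ⇒ q = 9/23.

45/23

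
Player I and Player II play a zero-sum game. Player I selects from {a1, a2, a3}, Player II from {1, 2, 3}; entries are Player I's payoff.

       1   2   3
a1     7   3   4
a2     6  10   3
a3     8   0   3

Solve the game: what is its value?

31/8

Row minima: a1 → 3, a2 → 3, a3 → 0; maximin = 3.
Column maxima: 1 → 8, 2 → 10, 3 → 4; minimax = 4.
3 ≠ 4, so there is no saddle point; optimal play is mixed.
1 is strictly dominated by 3 (it gives Player I strictly more in every row), so Player II never plays it.
With 1 eliminated, a3 is strictly dominated by a1 (a1 gives Player I strictly more in every remaining column), so Player I never plays it.
On the remaining 2×2 (a1, a2 vs 2, 3):
Let Player I play a1 with probability p. Expected payoff against 2: 3p + 10(1−p) = −7p + 10; against 3: 4p + 3(1−p) = p + 3.
Setting these equal: −7p + 10 = p + 3 ⇒ −8p = -7 ⇒ p = 7/8, and the value is (-7)·(7/8) + 10 = 31/8.
For Player II: with q = P(2), equating a1's and a2's payoffs gives −q + 4 = 7q + 3 ⇒ q = 1/8.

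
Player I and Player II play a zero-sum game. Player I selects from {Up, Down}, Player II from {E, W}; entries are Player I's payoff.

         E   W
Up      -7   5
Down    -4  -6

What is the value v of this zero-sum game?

Row minima: Up → -7, Down → -6; maximin = -6.
Column maxima: E → -4, W → 5; minimax = -4.
-6 ≠ -4, so there is no saddle point; optimal play is mixed.
Let Player I play Up with probability p. Expected payoff against E: (-7)p + (-4)(1−p) = −3p − 4; against W: 5p + (-6)(1−p) = 11p − 6.
Setting these equal: −3p − 4 = 11p − 6 ⇒ −14p = -2 ⇒ p = 1/7, and the value is (-3)·(1/7) − 4 = -31/7.
For Player II: with q = P(E), equating Up's and Down's payoffs gives −12q + 5 = 2q − 6 ⇒ q = 11/14.

-31/7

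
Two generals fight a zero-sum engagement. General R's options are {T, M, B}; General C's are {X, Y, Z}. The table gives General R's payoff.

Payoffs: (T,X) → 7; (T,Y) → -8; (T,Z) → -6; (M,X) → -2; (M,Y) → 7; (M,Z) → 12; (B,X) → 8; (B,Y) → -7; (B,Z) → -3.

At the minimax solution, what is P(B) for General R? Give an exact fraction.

3/8

Row minima: T → -8, M → -2, B → -7; maximin = -2.
Column maxima: X → 8, Y → 7, Z → 12; minimax = 7.
-2 ≠ 7, so there is no saddle point; optimal play is mixed.
T is strictly dominated by B, so General R never plays it.
Z is strictly dominated by Y (it gives General R strictly more in every row), so General C never plays it.
On the remaining 2×2 (M, B vs X, Y):
Let General R play M with probability p. Expected payoff against X: (-2)p + 8(1−p) = −10p + 8; against Y: 7p + (-7)(1−p) = 14p − 7.
Setting these equal: −10p + 8 = 14p − 7 ⇒ −24p = -15 ⇒ p = 5/8, and the value is (-10)·(5/8) + 8 = 7/4.
For General C: with q = P(X), equating M's and B's payoffs gives −9q + 7 = 15q − 7 ⇒ q = 7/12.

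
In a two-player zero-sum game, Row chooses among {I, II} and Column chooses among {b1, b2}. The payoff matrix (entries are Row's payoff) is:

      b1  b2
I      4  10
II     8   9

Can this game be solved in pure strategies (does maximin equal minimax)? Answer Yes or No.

Yes

Row minima: I → 4, II → 8; maximin = 8.
Column maxima: b1 → 8, b2 → 10; minimax = 8.
maximin = minimax = 8, so a saddle point exists.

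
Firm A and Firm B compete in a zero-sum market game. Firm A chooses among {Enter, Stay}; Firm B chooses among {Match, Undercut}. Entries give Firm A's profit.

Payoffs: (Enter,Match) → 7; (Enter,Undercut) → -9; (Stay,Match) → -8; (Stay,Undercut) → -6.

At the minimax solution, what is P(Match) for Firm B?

1/6

Row minima: Enter → -9, Stay → -8; maximin = -8.
Column maxima: Match → 7, Undercut → -6; minimax = -6.
-8 ≠ -6, so there is no saddle point; optimal play is mixed.
Let Firm A play Enter with probability p. Expected payoff against Match: 7p + (-8)(1−p) = 15p − 8; against Undercut: (-9)p + (-6)(1−p) = −3p − 6.
Setting these equal: 15p − 8 = −3p − 6 ⇒ 18p = 2 ⇒ p = 1/9, and the value is (15)·(1/9) − 8 = -19/3.
For Firm B: with q = P(Match), equating Enter's and Stay's payoffs gives 16q − 9 = −2q − 6 ⇒ q = 1/6.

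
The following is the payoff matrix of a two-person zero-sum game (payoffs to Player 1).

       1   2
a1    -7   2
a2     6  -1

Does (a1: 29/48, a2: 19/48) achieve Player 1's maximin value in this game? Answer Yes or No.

Against 1 this mix gives (29/48)·(-7) + (19/48)·6 = -89/48.
Against 2 this mix gives (29/48)·2 + (19/48)·(-1) = 13/16.
Player 2 will play 1, holding Player 1 to -89/48. Shifting weight toward the row that does better against 1 would raise this floor (the equalizing mix achieves 5/16 against both 1 and 2), so the proposed strategy is not optimal.

No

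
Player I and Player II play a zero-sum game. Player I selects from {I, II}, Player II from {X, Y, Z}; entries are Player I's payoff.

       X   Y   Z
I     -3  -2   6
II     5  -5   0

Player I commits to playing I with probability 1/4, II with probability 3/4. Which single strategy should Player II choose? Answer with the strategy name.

If Player II plays X, Player I's expected payoff is (1/4)·(-3) + (3/4)·5 = 3.
If Player II plays Y, Player I's expected payoff is (1/4)·(-2) + (3/4)·(-5) = -17/4.
If Player II plays Z, Player I's expected payoff is (1/4)·6 + (3/4)·0 = 3/2.
Player II minimizes Player I's payoff; the smallest is -17/4, so the best response is Y.

Y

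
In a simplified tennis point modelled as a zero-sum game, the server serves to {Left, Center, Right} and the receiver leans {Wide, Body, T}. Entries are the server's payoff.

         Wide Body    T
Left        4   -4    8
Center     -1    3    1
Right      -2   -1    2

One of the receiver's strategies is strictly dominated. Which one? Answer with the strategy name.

Wide holds the server's payoff strictly below T in every row: 4 < 8, -1 < 1, -2 < 2.
So T is strictly dominated for the receiver.

T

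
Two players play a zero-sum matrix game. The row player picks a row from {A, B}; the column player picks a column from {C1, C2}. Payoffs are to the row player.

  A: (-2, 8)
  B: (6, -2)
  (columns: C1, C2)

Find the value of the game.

Row minima: A → -2, B → -2; maximin = -2.
Column maxima: C1 → 6, C2 → 8; minimax = 6.
-2 ≠ 6, so there is no saddle point; optimal play is mixed.
Let the row player play A with probability p. Expected payoff against C1: (-2)p + 6(1−p) = −8p + 6; against C2: 8p + (-2)(1−p) = 10p − 2.
Setting these equal: −8p + 6 = 10p − 2 ⇒ −18p = -8 ⇒ p = 4/9, and the value is (-8)·(4/9) + 6 = 22/9.
For the column player: with q = P(C1), equating A's and B's payoffs gives −10q + 8 = 8q − 2 ⇒ q = 5/9.

22/9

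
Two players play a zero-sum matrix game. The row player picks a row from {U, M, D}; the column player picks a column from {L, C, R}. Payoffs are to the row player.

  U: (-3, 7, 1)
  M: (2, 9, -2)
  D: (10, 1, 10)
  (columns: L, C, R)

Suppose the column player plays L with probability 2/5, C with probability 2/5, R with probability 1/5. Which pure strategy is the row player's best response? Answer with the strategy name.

Expected payoff of U: (2/5)·(-3) + (2/5)·7 + (1/5)·1 = 9/5.
Expected payoff of M: (2/5)·2 + (2/5)·9 + (1/5)·(-2) = 4.
Expected payoff of D: (2/5)·10 + (2/5)·1 + (1/5)·10 = 32/5.
The largest is 32/5, so the row player's best response is D.

D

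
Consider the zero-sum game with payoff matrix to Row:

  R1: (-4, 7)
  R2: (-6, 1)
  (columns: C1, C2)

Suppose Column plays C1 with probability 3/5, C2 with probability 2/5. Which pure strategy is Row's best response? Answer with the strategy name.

R1

Expected payoff of R1: (3/5)·(-4) + (2/5)·7 = 2/5.
Expected payoff of R2: (3/5)·(-6) + (2/5)·1 = -16/5.
The largest is 2/5, so Row's best response is R1.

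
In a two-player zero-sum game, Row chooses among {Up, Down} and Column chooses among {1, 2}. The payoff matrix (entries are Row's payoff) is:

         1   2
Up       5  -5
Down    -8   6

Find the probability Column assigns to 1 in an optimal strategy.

Row minima: Up → -5, Down → -8; maximin = -5.
Column maxima: 1 → 5, 2 → 6; minimax = 5.
-5 ≠ 5, so there is no saddle point; optimal play is mixed.
Let Row play Up with probability p. Expected payoff against 1: 5p + (-8)(1−p) = 13p − 8; against 2: (-5)p + 6(1−p) = −11p + 6.
Setting these equal: 13p − 8 = −11p + 6 ⇒ 24p = 14 ⇒ p = 7/12, and the value is (13)·(7/12) − 8 = -5/12.
For Column: with q = P(1), equating Up's and Down's payoffs gives 10q − 5 = −14q + 6 ⇒ q = 11/24.

11/24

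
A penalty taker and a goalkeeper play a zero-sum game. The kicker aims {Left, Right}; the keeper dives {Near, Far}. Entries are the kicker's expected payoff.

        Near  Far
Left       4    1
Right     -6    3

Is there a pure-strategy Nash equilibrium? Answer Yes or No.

Row minima: Left → 1, Right → -6; maximin = 1.
Column maxima: Near → 4, Far → 3; minimax = 3.
1 ≠ 3, so no pure-strategy equilibrium exists.

No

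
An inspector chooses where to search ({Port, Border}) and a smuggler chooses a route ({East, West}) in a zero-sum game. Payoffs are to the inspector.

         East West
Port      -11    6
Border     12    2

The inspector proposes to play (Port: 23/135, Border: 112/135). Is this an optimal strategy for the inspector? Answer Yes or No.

Against East this mix gives (23/135)·(-11) + (112/135)·12 = 1091/135.
Against West this mix gives (23/135)·6 + (112/135)·2 = 362/135.
The smuggler will play West, holding the inspector to 362/135. Shifting weight toward the row that does better against West would raise this floor (the equalizing mix achieves 94/27 against both West and East), so the proposed strategy is not optimal.

No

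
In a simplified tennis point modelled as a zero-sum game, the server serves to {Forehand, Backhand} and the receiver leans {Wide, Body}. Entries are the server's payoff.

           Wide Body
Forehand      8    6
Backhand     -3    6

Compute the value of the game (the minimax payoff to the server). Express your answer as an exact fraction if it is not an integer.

Row minima: Forehand → 6, Backhand → -3; maximin = 6.
Column maxima: Wide → 8, Body → 6; minimax = 6.
Since maximin = minimax = 6, there is a saddle point and the value is 6.

6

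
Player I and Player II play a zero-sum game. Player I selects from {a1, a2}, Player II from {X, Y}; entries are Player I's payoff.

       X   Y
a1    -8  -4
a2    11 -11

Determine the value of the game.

Row minima: a1 → -8, a2 → -11; maximin = -8.
Column maxima: X → 11, Y → -4; minimax = -4.
-8 ≠ -4, so there is no saddle point; optimal play is mixed.
Let Player I play a1 with probability p. Expected payoff against X: (-8)p + 11(1−p) = −19p + 11; against Y: (-4)p + (-11)(1−p) = 7p − 11.
Setting these equal: −19p + 11 = 7p − 11 ⇒ −26p = -22 ⇒ p = 11/13, and the value is (-19)·(11/13) + 11 = -66/13.
For Player II: with q = P(X), equating a1's and a2's payoffs gives −4q − 4 = 22q − 11 ⇒ q = 7/26.

-66/13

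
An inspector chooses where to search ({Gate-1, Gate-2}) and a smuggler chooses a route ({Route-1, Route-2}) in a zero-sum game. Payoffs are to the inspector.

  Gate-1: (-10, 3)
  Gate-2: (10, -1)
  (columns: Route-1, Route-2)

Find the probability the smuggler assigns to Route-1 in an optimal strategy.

Row minima: Gate-1 → -10, Gate-2 → -1; maximin = -1.
Column maxima: Route-1 → 10, Route-2 → 3; minimax = 3.
-1 ≠ 3, so there is no saddle point; optimal play is mixed.
Let the inspector play Gate-1 with probability p. Expected payoff against Route-1: (-10)p + 10(1−p) = −20p + 10; against Route-2: 3p + (-1)(1−p) = 4p − 1.
Setting these equal: −20p + 10 = 4p − 1 ⇒ −24p = -11 ⇒ p = 11/24, and the value is (-20)·(11/24) + 10 = 5/6.
For the smuggler: with q = P(Route-1), equating Gate-1's and Gate-2's payoffs gives −13q + 3 = 11q − 1 ⇒ q = 1/6.

1/6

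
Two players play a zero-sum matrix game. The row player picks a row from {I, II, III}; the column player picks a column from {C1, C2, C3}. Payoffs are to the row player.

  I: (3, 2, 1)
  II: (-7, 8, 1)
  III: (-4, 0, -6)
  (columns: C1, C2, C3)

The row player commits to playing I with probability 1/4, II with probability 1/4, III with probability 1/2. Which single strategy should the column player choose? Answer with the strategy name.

If the column player plays C1, the row player's expected payoff is (1/4)·3 + (1/4)·(-7) + (1/2)·(-4) = -3.
If the column player plays C2, the row player's expected payoff is (1/4)·2 + (1/4)·8 + (1/2)·0 = 5/2.
If the column player plays C3, the row player's expected payoff is (1/4)·1 + (1/4)·1 + (1/2)·(-6) = -5/2.
The column player minimizes the row player's payoff; the smallest is -3, so the best response is C1.

C1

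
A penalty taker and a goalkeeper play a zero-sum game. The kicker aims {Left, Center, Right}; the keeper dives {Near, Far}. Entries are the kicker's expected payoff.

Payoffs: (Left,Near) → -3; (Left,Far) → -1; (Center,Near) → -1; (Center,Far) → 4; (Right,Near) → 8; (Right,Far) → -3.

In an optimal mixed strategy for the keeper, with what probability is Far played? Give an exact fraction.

9/16

Row minima: Left → -3, Center → -1, Right → -3; maximin = -1.
Column maxima: Near → 8, Far → 4; minimax = 4.
-1 ≠ 4, so there is no saddle point; optimal play is mixed.
Left is strictly dominated by Center, so the kicker never plays it.
On the remaining 2×2 (Center, Right vs Near, Far):
Let the kicker play Center with probability p. Expected payoff against Near: (-1)p + 8(1−p) = −9p + 8; against Far: 4p + (-3)(1−p) = 7p − 3.
Setting these equal: −9p + 8 = 7p − 3 ⇒ −16p = -11 ⇒ p = 11/16, and the value is (-9)·(11/16) + 8 = 29/16.
For the keeper: with q = P(Near), equating Center's and Right's payoffs gives −5q + 4 = 11q − 3 ⇒ q = 7/16.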